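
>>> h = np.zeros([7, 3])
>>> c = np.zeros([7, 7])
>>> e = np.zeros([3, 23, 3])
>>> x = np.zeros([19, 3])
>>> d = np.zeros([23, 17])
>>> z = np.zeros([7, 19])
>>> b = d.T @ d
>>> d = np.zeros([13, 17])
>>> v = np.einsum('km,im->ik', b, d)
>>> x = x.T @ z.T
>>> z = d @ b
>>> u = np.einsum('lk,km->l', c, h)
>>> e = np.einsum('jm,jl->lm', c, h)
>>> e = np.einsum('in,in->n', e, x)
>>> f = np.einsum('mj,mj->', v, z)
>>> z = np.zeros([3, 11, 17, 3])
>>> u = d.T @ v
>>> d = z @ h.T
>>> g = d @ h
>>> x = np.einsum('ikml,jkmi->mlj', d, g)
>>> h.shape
(7, 3)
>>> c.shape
(7, 7)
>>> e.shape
(7,)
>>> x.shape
(17, 7, 3)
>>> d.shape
(3, 11, 17, 7)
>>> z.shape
(3, 11, 17, 3)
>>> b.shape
(17, 17)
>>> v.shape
(13, 17)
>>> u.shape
(17, 17)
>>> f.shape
()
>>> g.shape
(3, 11, 17, 3)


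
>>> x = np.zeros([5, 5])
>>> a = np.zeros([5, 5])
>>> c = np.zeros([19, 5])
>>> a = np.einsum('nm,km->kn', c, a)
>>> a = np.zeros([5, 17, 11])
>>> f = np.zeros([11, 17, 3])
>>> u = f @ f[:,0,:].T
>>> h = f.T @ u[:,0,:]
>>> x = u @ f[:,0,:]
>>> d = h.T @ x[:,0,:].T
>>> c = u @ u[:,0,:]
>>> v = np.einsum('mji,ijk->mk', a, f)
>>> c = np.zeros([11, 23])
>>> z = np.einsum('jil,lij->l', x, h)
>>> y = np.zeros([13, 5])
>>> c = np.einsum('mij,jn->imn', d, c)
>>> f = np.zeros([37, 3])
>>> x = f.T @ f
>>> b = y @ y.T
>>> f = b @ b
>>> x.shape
(3, 3)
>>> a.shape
(5, 17, 11)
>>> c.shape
(17, 11, 23)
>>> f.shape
(13, 13)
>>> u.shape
(11, 17, 11)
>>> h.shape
(3, 17, 11)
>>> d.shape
(11, 17, 11)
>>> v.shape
(5, 3)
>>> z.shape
(3,)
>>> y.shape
(13, 5)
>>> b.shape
(13, 13)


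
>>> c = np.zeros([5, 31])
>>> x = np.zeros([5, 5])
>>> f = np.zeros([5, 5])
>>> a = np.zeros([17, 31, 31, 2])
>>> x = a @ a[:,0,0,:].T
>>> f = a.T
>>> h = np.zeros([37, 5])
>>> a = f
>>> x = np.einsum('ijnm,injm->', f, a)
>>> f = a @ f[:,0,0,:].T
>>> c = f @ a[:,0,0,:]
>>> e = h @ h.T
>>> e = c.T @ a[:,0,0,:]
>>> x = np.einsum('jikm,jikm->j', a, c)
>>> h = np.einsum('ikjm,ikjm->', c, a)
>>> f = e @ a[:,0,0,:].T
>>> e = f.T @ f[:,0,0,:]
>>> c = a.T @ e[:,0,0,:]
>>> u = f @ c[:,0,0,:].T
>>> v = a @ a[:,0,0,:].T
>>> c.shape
(17, 31, 31, 2)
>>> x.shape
(2,)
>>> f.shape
(17, 31, 31, 2)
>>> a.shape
(2, 31, 31, 17)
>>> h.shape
()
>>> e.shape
(2, 31, 31, 2)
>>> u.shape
(17, 31, 31, 17)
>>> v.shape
(2, 31, 31, 2)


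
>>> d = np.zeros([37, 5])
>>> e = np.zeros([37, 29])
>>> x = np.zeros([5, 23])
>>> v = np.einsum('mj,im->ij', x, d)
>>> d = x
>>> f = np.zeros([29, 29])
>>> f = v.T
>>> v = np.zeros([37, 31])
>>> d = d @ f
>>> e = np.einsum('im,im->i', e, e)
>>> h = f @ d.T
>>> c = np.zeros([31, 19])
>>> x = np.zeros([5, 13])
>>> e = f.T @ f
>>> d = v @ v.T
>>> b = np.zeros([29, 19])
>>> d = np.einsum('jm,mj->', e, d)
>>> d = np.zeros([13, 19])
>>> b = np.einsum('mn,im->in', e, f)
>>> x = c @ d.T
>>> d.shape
(13, 19)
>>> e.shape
(37, 37)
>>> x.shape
(31, 13)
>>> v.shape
(37, 31)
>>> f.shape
(23, 37)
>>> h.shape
(23, 5)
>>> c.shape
(31, 19)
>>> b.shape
(23, 37)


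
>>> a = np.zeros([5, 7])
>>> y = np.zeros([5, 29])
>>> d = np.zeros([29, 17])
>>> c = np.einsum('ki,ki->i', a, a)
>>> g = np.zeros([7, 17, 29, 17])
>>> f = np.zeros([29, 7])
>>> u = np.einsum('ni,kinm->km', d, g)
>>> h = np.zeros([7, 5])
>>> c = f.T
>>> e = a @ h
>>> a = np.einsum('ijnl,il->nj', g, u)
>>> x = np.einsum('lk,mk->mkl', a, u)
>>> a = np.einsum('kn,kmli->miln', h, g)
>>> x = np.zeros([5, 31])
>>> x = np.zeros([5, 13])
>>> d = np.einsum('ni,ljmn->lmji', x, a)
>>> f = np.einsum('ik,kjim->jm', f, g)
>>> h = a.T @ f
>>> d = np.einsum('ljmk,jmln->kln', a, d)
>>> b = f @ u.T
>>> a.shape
(17, 17, 29, 5)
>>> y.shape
(5, 29)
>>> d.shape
(5, 17, 13)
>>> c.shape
(7, 29)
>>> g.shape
(7, 17, 29, 17)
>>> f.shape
(17, 17)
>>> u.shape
(7, 17)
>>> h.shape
(5, 29, 17, 17)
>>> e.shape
(5, 5)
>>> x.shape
(5, 13)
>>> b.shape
(17, 7)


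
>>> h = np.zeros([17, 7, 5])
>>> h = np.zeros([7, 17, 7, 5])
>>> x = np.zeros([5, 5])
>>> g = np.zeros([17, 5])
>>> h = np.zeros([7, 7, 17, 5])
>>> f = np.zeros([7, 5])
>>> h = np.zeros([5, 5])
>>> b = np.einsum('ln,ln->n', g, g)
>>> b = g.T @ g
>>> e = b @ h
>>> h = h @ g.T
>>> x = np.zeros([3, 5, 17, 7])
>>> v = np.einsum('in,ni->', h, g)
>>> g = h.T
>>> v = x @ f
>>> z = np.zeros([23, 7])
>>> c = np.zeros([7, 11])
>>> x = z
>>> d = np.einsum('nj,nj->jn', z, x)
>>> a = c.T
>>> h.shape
(5, 17)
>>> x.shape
(23, 7)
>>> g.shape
(17, 5)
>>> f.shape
(7, 5)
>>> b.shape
(5, 5)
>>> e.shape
(5, 5)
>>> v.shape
(3, 5, 17, 5)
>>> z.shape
(23, 7)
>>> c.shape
(7, 11)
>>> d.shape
(7, 23)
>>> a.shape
(11, 7)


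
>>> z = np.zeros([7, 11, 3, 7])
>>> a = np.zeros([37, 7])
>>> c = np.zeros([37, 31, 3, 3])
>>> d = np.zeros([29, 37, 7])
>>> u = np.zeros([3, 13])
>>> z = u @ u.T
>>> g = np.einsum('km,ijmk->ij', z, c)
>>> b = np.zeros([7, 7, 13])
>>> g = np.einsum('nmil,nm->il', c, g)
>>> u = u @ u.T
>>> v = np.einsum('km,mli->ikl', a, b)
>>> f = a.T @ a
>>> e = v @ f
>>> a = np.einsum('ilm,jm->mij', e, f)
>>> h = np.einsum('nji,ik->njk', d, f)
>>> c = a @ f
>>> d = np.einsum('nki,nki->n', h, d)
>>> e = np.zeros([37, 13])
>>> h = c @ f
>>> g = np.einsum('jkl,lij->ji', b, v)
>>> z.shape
(3, 3)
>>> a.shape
(7, 13, 7)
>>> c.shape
(7, 13, 7)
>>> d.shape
(29,)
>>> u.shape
(3, 3)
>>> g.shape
(7, 37)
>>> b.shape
(7, 7, 13)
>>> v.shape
(13, 37, 7)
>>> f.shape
(7, 7)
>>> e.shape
(37, 13)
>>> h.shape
(7, 13, 7)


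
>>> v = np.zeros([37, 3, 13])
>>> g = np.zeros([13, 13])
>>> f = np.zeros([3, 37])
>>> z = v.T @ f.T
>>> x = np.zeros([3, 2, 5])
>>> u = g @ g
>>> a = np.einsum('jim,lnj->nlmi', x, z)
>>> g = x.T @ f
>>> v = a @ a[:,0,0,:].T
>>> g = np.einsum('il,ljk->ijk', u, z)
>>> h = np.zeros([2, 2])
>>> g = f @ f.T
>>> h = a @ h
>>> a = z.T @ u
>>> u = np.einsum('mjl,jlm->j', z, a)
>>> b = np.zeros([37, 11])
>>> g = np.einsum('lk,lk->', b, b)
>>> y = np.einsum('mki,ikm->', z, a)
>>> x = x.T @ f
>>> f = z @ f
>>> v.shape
(3, 13, 5, 3)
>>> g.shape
()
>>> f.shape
(13, 3, 37)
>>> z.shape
(13, 3, 3)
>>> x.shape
(5, 2, 37)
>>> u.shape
(3,)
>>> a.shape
(3, 3, 13)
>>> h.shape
(3, 13, 5, 2)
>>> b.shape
(37, 11)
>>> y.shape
()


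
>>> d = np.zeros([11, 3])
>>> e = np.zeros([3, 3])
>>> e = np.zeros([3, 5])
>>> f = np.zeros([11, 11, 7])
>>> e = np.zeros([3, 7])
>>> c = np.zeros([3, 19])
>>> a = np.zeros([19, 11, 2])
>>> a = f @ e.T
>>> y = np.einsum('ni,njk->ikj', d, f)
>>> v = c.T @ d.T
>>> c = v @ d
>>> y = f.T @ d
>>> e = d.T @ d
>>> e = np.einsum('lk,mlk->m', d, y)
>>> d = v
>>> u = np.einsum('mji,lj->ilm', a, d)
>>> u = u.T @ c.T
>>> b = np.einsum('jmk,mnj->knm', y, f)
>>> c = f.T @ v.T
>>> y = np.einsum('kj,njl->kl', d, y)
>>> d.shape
(19, 11)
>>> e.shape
(7,)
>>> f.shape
(11, 11, 7)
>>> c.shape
(7, 11, 19)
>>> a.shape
(11, 11, 3)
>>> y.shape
(19, 3)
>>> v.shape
(19, 11)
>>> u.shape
(11, 19, 19)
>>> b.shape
(3, 11, 11)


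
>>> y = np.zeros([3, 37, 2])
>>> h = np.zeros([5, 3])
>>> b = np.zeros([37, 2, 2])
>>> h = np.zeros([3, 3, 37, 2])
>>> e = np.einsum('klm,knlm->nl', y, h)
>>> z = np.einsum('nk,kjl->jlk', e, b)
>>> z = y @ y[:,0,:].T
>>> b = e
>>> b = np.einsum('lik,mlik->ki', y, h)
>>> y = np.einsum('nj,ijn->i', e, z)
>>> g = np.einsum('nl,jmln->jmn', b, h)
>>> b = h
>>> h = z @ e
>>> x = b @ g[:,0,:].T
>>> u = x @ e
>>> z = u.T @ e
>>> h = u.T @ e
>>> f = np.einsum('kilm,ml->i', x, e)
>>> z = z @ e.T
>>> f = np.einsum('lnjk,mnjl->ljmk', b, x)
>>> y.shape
(3,)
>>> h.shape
(37, 37, 3, 37)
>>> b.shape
(3, 3, 37, 2)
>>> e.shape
(3, 37)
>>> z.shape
(37, 37, 3, 3)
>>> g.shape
(3, 3, 2)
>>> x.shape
(3, 3, 37, 3)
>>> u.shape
(3, 3, 37, 37)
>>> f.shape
(3, 37, 3, 2)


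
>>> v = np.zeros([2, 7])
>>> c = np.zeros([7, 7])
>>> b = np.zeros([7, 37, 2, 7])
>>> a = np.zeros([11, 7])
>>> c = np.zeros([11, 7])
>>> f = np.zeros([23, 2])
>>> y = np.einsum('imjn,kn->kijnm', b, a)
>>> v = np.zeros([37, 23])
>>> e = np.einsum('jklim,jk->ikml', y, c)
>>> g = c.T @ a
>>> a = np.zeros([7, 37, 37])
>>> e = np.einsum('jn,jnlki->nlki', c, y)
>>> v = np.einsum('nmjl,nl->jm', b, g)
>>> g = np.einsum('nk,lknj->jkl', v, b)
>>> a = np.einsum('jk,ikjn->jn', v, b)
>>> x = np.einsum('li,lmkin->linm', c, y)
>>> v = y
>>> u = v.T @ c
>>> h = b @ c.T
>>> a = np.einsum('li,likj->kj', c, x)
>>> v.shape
(11, 7, 2, 7, 37)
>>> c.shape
(11, 7)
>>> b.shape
(7, 37, 2, 7)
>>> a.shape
(37, 7)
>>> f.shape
(23, 2)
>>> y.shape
(11, 7, 2, 7, 37)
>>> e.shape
(7, 2, 7, 37)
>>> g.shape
(7, 37, 7)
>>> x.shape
(11, 7, 37, 7)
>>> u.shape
(37, 7, 2, 7, 7)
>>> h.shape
(7, 37, 2, 11)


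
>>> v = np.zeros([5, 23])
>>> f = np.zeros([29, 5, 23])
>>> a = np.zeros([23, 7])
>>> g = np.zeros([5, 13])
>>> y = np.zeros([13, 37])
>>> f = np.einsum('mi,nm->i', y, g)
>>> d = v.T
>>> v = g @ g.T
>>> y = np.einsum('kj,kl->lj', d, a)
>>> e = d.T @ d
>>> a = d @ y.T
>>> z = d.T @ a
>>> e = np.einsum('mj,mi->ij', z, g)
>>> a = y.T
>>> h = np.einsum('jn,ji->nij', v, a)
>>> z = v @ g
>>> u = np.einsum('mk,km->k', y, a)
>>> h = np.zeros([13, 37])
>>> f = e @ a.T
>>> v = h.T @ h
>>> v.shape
(37, 37)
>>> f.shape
(13, 5)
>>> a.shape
(5, 7)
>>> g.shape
(5, 13)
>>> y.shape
(7, 5)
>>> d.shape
(23, 5)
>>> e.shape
(13, 7)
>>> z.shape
(5, 13)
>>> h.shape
(13, 37)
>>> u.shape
(5,)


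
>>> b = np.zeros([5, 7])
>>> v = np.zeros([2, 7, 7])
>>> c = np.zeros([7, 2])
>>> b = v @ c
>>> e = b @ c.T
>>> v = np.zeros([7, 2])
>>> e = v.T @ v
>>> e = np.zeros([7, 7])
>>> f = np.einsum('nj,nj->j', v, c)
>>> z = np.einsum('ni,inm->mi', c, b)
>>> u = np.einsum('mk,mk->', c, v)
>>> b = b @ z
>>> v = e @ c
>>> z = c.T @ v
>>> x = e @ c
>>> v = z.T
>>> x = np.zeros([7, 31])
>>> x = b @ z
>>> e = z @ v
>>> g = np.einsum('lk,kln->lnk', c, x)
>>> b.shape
(2, 7, 2)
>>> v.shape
(2, 2)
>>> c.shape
(7, 2)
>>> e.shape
(2, 2)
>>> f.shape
(2,)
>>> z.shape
(2, 2)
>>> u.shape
()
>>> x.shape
(2, 7, 2)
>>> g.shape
(7, 2, 2)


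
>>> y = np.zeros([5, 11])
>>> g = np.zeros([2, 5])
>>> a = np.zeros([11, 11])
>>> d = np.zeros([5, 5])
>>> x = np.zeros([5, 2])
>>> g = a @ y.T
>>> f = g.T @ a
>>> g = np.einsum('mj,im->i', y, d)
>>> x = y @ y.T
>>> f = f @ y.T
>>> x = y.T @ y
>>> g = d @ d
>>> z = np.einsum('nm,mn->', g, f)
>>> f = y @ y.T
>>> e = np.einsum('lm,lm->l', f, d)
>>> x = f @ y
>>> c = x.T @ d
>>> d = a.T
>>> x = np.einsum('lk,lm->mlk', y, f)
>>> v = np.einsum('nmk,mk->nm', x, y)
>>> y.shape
(5, 11)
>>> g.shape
(5, 5)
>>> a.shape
(11, 11)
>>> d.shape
(11, 11)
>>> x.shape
(5, 5, 11)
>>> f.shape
(5, 5)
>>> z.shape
()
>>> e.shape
(5,)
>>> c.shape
(11, 5)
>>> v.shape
(5, 5)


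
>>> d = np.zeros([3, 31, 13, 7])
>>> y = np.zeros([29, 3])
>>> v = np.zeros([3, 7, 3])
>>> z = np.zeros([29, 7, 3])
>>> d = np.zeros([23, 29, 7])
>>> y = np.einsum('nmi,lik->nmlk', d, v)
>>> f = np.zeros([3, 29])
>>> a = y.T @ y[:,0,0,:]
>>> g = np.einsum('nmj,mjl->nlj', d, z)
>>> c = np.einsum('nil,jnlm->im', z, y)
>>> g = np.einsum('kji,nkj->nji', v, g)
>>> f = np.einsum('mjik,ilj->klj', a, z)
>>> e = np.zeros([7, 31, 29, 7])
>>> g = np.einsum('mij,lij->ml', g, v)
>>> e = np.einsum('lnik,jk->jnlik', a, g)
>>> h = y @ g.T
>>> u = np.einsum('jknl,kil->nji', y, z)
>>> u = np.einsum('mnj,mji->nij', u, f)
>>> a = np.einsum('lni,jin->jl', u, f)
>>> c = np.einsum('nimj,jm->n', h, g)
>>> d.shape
(23, 29, 7)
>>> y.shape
(23, 29, 3, 3)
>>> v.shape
(3, 7, 3)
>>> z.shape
(29, 7, 3)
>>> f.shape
(3, 7, 3)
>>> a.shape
(3, 23)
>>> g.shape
(23, 3)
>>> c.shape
(23,)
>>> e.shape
(23, 3, 3, 29, 3)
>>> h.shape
(23, 29, 3, 23)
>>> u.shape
(23, 3, 7)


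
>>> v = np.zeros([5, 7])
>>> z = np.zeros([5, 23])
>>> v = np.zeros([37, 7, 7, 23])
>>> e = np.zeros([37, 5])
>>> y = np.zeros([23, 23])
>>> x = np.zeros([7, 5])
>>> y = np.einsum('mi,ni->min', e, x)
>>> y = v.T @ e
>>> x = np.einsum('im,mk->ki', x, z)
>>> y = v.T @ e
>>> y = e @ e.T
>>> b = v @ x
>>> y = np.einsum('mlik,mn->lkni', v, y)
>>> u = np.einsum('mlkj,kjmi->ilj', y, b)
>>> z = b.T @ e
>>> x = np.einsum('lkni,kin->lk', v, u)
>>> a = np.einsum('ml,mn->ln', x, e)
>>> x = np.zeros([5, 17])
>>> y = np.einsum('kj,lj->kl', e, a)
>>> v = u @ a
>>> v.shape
(7, 23, 5)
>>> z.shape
(7, 7, 7, 5)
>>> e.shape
(37, 5)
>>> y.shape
(37, 7)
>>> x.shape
(5, 17)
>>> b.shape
(37, 7, 7, 7)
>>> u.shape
(7, 23, 7)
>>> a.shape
(7, 5)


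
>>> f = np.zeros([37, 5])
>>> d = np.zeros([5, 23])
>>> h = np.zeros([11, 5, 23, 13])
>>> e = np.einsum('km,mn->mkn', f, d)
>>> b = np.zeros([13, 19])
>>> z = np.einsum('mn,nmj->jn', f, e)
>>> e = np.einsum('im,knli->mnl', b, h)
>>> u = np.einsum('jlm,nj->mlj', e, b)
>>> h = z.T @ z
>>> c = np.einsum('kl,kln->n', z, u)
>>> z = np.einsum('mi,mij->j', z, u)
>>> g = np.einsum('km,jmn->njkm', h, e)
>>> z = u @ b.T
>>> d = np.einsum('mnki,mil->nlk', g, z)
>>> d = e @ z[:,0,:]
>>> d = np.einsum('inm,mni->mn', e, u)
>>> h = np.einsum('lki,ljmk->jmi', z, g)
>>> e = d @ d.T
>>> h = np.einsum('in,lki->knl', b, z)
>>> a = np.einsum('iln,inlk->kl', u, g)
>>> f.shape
(37, 5)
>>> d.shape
(23, 5)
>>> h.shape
(5, 19, 23)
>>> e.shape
(23, 23)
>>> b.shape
(13, 19)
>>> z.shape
(23, 5, 13)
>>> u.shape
(23, 5, 19)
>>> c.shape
(19,)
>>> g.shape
(23, 19, 5, 5)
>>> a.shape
(5, 5)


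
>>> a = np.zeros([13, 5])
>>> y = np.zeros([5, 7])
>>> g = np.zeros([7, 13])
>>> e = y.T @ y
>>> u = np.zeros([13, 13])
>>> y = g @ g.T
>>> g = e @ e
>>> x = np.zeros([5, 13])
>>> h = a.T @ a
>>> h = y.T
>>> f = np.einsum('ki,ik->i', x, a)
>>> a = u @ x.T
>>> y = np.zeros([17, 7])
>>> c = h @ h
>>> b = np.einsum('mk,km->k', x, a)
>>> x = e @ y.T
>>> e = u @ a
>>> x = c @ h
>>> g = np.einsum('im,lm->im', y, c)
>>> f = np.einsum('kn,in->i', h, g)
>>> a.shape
(13, 5)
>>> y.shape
(17, 7)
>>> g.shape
(17, 7)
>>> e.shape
(13, 5)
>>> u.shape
(13, 13)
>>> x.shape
(7, 7)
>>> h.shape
(7, 7)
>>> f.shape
(17,)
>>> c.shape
(7, 7)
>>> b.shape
(13,)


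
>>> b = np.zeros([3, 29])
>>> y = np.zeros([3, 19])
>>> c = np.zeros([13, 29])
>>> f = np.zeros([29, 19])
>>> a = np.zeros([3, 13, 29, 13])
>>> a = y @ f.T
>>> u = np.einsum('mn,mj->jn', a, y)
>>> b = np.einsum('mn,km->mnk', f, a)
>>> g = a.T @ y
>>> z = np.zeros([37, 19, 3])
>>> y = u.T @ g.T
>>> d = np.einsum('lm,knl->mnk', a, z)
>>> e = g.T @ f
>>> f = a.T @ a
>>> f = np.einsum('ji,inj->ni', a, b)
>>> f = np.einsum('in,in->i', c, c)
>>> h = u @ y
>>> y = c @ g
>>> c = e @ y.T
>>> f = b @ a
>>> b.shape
(29, 19, 3)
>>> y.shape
(13, 19)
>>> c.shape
(19, 13)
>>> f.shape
(29, 19, 29)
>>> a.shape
(3, 29)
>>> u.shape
(19, 29)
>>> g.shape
(29, 19)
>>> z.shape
(37, 19, 3)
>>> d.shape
(29, 19, 37)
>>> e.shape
(19, 19)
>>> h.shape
(19, 29)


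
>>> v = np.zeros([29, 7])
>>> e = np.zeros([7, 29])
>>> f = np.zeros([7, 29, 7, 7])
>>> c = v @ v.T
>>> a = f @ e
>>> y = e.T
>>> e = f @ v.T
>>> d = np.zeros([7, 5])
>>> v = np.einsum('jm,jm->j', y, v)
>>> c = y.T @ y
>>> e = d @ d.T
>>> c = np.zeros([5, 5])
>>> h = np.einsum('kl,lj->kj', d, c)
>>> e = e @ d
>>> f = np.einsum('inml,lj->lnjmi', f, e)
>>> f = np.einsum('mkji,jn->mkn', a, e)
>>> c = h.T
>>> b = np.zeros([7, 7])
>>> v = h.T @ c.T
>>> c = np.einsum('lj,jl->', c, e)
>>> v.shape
(5, 5)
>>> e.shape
(7, 5)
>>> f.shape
(7, 29, 5)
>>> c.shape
()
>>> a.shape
(7, 29, 7, 29)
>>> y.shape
(29, 7)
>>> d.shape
(7, 5)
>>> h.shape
(7, 5)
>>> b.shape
(7, 7)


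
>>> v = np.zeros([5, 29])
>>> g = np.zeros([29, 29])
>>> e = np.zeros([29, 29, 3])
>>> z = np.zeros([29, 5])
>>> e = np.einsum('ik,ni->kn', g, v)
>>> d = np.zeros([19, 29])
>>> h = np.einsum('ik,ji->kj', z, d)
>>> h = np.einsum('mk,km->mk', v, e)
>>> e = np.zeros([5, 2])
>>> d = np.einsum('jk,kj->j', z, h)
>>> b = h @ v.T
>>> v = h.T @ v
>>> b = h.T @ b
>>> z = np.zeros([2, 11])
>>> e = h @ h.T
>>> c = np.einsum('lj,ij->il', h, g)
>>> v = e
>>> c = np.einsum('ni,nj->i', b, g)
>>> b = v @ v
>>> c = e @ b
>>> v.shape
(5, 5)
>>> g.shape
(29, 29)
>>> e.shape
(5, 5)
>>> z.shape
(2, 11)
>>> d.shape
(29,)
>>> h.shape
(5, 29)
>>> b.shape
(5, 5)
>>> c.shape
(5, 5)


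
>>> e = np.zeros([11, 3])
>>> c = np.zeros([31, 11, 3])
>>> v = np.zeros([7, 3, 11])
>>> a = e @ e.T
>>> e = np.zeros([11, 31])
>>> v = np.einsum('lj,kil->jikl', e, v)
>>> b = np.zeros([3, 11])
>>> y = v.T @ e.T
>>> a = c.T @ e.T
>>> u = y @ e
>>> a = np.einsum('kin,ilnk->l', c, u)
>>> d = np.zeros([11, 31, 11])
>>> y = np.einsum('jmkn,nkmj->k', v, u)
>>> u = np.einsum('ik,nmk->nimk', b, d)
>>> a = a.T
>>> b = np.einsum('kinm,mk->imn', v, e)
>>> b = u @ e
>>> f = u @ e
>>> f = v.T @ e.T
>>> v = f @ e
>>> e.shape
(11, 31)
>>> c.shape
(31, 11, 3)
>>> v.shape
(11, 7, 3, 31)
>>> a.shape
(7,)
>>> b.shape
(11, 3, 31, 31)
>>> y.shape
(7,)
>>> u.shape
(11, 3, 31, 11)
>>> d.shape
(11, 31, 11)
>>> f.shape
(11, 7, 3, 11)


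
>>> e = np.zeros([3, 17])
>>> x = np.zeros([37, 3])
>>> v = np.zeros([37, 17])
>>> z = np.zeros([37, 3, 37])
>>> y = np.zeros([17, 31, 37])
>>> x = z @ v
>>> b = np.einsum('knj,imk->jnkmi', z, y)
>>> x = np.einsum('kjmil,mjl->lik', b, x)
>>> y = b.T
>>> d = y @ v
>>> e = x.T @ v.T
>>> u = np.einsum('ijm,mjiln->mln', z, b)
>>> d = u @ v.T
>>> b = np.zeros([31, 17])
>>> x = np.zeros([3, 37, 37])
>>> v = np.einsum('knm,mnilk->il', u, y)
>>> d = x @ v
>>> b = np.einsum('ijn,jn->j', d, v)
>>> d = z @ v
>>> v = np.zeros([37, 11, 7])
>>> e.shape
(37, 31, 37)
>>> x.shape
(3, 37, 37)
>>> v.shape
(37, 11, 7)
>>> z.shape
(37, 3, 37)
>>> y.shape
(17, 31, 37, 3, 37)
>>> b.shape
(37,)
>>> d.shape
(37, 3, 3)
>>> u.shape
(37, 31, 17)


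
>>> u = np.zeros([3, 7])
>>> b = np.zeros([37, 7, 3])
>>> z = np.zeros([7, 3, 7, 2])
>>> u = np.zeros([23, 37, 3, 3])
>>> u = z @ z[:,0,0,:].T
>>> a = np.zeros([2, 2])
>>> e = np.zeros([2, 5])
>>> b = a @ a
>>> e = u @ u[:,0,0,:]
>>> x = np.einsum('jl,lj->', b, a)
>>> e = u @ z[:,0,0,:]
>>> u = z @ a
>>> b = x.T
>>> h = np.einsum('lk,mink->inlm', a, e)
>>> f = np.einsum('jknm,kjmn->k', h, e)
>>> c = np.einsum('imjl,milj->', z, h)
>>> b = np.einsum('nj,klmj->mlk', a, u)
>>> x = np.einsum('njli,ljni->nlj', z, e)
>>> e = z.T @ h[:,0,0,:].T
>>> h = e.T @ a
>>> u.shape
(7, 3, 7, 2)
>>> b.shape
(7, 3, 7)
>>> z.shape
(7, 3, 7, 2)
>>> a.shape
(2, 2)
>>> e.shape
(2, 7, 3, 3)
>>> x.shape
(7, 7, 3)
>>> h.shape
(3, 3, 7, 2)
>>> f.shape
(7,)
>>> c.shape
()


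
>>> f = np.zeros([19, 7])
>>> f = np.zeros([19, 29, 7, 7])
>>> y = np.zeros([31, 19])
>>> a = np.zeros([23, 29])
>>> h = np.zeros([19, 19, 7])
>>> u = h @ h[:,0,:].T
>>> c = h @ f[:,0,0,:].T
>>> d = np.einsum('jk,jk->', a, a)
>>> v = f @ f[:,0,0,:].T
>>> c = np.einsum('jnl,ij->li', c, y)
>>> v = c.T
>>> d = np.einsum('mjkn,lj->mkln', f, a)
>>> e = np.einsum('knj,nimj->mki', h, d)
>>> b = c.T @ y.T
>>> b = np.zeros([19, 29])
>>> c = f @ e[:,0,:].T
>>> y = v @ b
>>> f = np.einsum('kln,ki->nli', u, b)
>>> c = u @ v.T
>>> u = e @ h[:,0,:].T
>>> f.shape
(19, 19, 29)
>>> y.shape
(31, 29)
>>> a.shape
(23, 29)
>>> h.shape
(19, 19, 7)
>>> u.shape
(23, 19, 19)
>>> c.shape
(19, 19, 31)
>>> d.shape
(19, 7, 23, 7)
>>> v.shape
(31, 19)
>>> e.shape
(23, 19, 7)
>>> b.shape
(19, 29)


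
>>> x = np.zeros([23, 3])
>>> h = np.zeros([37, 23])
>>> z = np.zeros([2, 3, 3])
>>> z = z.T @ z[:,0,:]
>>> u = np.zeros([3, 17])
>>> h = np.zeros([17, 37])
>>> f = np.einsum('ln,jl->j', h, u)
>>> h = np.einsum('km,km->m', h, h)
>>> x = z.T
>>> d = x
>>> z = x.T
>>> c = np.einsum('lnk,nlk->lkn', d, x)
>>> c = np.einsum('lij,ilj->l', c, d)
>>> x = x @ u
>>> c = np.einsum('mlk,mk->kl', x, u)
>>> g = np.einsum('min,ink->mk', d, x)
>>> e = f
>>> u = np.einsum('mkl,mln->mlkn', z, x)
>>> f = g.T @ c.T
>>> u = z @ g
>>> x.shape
(3, 3, 17)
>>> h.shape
(37,)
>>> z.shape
(3, 3, 3)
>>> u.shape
(3, 3, 17)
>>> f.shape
(17, 17)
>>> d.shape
(3, 3, 3)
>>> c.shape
(17, 3)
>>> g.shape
(3, 17)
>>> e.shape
(3,)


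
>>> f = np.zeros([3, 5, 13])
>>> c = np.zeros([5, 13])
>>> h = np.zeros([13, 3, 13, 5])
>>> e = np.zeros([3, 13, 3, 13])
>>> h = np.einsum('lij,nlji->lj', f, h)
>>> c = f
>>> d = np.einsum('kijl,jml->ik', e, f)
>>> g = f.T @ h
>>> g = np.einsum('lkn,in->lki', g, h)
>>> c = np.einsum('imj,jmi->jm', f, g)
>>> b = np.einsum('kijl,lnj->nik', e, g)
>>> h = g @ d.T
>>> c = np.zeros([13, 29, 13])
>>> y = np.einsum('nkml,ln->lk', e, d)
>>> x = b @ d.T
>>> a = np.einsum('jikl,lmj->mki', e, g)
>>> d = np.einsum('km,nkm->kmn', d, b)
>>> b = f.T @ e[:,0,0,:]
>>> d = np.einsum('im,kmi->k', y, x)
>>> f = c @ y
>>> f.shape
(13, 29, 13)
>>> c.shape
(13, 29, 13)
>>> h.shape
(13, 5, 13)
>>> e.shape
(3, 13, 3, 13)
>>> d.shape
(5,)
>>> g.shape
(13, 5, 3)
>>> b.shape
(13, 5, 13)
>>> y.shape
(13, 13)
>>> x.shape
(5, 13, 13)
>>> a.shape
(5, 3, 13)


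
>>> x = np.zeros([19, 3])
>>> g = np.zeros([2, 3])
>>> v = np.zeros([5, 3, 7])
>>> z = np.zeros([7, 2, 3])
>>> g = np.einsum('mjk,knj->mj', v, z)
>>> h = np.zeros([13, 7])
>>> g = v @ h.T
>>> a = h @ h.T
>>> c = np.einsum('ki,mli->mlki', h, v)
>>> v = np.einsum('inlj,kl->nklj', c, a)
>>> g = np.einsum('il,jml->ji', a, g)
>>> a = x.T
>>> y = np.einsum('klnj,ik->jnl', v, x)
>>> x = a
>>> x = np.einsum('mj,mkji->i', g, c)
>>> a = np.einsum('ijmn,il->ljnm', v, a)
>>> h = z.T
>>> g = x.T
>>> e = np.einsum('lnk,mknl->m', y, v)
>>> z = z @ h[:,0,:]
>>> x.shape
(7,)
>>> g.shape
(7,)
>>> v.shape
(3, 13, 13, 7)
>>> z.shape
(7, 2, 7)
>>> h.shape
(3, 2, 7)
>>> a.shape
(19, 13, 7, 13)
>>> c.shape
(5, 3, 13, 7)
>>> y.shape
(7, 13, 13)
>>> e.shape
(3,)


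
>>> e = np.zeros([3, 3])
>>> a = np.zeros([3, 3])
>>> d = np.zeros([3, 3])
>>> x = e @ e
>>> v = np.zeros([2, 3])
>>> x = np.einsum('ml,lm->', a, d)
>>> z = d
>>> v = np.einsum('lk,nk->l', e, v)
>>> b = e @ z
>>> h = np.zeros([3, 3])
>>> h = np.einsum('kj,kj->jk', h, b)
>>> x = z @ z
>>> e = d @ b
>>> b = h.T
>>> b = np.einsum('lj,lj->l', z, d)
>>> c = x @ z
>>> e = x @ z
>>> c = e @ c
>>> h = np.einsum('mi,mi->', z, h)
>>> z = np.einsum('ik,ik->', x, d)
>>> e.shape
(3, 3)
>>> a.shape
(3, 3)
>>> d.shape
(3, 3)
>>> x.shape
(3, 3)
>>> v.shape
(3,)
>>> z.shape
()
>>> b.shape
(3,)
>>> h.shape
()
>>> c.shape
(3, 3)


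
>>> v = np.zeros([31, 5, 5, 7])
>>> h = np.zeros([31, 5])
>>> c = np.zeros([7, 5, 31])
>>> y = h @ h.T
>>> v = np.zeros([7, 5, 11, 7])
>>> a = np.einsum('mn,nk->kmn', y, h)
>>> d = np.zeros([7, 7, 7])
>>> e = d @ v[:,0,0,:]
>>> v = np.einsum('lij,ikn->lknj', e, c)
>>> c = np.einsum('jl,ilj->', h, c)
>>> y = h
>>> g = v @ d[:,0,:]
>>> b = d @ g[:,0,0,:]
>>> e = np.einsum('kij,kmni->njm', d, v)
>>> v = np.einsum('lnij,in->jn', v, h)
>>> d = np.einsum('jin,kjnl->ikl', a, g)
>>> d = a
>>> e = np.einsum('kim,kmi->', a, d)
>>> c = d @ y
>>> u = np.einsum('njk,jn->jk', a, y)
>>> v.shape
(7, 5)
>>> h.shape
(31, 5)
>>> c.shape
(5, 31, 5)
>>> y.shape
(31, 5)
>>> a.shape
(5, 31, 31)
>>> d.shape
(5, 31, 31)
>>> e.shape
()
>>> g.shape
(7, 5, 31, 7)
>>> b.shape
(7, 7, 7)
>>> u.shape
(31, 31)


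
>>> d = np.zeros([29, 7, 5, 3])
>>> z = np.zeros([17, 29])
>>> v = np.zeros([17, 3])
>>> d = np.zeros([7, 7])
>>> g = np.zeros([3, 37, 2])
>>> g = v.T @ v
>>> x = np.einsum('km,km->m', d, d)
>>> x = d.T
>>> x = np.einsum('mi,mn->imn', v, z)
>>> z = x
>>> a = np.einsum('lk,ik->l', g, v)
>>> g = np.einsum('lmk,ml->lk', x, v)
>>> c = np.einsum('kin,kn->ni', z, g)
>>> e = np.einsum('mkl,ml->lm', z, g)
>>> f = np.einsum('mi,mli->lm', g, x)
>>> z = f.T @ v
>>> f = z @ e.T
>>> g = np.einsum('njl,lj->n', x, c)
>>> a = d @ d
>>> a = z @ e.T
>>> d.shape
(7, 7)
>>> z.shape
(3, 3)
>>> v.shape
(17, 3)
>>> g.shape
(3,)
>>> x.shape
(3, 17, 29)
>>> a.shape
(3, 29)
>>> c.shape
(29, 17)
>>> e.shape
(29, 3)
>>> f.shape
(3, 29)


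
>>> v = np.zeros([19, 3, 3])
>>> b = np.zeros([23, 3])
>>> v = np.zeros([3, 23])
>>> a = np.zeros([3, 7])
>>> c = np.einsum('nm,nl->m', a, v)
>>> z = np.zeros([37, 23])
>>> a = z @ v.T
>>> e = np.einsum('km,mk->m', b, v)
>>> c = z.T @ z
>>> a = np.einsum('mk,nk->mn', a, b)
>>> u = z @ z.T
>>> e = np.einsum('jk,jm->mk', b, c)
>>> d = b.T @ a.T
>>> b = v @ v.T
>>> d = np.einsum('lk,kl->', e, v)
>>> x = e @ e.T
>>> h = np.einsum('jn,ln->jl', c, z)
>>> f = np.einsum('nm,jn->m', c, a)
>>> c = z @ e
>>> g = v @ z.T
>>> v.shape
(3, 23)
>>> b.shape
(3, 3)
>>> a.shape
(37, 23)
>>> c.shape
(37, 3)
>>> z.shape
(37, 23)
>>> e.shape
(23, 3)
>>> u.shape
(37, 37)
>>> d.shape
()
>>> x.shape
(23, 23)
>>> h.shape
(23, 37)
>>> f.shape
(23,)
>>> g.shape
(3, 37)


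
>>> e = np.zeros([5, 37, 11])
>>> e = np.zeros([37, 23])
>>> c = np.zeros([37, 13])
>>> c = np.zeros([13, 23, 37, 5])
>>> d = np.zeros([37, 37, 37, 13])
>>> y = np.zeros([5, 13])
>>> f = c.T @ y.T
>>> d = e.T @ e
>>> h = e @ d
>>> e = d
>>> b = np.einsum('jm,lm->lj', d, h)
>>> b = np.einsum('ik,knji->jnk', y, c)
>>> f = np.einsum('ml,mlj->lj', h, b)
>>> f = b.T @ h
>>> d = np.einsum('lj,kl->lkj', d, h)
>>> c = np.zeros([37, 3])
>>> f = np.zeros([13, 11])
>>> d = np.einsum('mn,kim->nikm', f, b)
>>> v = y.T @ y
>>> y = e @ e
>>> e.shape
(23, 23)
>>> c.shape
(37, 3)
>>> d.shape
(11, 23, 37, 13)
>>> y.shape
(23, 23)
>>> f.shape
(13, 11)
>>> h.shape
(37, 23)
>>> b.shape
(37, 23, 13)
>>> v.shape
(13, 13)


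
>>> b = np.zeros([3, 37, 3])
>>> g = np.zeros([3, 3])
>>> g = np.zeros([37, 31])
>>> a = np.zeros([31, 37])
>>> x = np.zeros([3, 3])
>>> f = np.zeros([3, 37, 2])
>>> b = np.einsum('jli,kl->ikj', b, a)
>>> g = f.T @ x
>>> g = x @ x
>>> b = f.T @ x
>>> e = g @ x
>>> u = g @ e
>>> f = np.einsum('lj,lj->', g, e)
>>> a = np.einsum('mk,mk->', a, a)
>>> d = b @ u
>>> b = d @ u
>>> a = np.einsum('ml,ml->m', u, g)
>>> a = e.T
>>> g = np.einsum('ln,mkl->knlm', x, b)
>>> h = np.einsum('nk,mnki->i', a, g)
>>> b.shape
(2, 37, 3)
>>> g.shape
(37, 3, 3, 2)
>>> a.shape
(3, 3)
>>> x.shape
(3, 3)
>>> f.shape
()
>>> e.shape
(3, 3)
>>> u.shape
(3, 3)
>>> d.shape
(2, 37, 3)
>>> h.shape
(2,)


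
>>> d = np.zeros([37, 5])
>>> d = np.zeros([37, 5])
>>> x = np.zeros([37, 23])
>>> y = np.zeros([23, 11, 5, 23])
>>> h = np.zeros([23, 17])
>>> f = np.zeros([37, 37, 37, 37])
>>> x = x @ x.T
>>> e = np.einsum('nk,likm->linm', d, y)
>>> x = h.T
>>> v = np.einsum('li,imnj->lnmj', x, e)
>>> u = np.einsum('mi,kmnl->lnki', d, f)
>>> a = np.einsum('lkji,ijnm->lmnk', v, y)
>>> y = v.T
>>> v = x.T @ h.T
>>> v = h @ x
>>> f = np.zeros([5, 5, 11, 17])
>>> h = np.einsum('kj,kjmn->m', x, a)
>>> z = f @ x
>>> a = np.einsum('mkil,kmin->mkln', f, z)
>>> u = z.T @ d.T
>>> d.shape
(37, 5)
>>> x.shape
(17, 23)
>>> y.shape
(23, 11, 37, 17)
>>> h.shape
(5,)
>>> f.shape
(5, 5, 11, 17)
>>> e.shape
(23, 11, 37, 23)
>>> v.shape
(23, 23)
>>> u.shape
(23, 11, 5, 37)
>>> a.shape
(5, 5, 17, 23)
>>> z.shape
(5, 5, 11, 23)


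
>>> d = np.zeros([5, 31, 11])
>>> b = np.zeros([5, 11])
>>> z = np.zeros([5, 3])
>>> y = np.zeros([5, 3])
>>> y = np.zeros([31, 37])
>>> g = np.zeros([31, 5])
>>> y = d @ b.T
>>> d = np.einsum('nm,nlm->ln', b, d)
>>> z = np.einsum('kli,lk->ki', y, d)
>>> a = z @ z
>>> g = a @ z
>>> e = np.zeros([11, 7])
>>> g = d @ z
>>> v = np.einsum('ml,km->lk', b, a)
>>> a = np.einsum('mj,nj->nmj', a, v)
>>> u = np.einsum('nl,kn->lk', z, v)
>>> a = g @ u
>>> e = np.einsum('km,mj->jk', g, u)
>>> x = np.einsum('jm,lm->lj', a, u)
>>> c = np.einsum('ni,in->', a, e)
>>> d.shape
(31, 5)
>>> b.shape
(5, 11)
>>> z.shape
(5, 5)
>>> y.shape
(5, 31, 5)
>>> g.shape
(31, 5)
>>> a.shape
(31, 11)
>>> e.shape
(11, 31)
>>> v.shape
(11, 5)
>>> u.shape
(5, 11)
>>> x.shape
(5, 31)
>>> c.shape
()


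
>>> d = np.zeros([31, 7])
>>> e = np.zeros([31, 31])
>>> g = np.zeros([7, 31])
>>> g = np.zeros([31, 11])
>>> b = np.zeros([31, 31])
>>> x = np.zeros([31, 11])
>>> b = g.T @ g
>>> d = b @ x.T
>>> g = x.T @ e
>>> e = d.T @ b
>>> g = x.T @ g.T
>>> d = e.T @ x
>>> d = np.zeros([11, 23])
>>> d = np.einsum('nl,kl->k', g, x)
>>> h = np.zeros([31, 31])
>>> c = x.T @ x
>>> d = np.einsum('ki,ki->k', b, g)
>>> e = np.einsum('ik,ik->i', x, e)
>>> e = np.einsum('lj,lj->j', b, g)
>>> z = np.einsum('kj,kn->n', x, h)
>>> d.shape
(11,)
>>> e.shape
(11,)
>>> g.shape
(11, 11)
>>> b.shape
(11, 11)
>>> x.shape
(31, 11)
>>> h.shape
(31, 31)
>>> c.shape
(11, 11)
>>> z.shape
(31,)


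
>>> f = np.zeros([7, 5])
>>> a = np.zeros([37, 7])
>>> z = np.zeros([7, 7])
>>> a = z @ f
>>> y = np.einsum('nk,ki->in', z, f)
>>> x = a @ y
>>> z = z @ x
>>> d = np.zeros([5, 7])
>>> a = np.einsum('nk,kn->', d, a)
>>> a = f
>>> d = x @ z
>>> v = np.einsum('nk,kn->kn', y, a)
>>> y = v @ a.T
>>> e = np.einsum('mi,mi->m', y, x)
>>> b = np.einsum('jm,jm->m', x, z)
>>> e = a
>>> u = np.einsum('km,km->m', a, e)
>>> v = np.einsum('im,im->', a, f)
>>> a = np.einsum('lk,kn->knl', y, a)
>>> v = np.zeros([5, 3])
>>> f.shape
(7, 5)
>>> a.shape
(7, 5, 7)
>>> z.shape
(7, 7)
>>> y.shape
(7, 7)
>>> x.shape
(7, 7)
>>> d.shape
(7, 7)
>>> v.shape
(5, 3)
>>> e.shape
(7, 5)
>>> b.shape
(7,)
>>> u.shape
(5,)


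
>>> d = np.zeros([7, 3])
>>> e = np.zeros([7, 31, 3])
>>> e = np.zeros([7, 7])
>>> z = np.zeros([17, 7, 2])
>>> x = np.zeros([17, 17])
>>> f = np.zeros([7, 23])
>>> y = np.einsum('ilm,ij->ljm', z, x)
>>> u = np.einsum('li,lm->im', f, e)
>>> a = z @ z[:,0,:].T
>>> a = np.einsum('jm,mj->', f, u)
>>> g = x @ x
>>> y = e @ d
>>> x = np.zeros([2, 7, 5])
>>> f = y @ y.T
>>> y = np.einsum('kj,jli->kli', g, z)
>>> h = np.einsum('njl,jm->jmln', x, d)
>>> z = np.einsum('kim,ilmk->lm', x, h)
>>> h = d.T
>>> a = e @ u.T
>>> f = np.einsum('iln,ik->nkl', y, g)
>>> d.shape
(7, 3)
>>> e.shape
(7, 7)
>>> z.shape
(3, 5)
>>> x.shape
(2, 7, 5)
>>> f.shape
(2, 17, 7)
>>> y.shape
(17, 7, 2)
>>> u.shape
(23, 7)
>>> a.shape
(7, 23)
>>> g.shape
(17, 17)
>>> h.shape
(3, 7)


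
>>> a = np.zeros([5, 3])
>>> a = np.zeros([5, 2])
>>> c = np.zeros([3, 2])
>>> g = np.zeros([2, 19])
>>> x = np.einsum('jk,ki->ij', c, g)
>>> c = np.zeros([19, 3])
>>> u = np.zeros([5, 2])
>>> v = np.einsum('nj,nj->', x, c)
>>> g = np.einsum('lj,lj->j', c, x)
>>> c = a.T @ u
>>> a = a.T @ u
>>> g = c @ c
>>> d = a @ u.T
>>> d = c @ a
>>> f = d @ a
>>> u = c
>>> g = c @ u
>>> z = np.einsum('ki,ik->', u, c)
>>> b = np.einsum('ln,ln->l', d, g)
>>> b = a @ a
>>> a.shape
(2, 2)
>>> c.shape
(2, 2)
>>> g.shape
(2, 2)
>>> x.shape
(19, 3)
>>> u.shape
(2, 2)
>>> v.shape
()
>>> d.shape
(2, 2)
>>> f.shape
(2, 2)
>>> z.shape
()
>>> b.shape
(2, 2)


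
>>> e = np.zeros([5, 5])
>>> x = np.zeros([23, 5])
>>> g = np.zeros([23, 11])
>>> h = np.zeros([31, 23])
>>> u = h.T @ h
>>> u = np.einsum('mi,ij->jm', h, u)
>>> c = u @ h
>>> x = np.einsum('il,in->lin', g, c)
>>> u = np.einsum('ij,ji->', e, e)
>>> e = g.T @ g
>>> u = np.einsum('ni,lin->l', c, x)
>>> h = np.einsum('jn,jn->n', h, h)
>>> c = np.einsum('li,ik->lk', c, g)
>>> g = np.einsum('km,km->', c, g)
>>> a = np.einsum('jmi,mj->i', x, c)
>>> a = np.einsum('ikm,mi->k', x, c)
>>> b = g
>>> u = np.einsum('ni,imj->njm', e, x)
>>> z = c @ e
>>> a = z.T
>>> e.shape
(11, 11)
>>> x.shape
(11, 23, 23)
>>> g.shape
()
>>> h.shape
(23,)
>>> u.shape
(11, 23, 23)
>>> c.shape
(23, 11)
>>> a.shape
(11, 23)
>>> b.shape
()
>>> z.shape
(23, 11)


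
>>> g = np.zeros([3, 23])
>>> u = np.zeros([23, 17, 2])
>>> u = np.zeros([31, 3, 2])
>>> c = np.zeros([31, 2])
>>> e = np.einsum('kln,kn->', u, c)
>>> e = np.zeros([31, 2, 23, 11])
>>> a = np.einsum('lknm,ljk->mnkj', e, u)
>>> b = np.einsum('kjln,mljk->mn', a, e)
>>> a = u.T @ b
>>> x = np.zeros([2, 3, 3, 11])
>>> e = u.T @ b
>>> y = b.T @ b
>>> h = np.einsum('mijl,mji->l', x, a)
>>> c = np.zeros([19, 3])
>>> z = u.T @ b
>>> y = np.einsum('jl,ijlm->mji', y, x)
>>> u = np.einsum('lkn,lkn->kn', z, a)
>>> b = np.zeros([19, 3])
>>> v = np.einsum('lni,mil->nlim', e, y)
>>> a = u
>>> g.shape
(3, 23)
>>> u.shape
(3, 3)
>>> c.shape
(19, 3)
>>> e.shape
(2, 3, 3)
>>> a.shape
(3, 3)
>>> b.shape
(19, 3)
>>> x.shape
(2, 3, 3, 11)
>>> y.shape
(11, 3, 2)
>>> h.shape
(11,)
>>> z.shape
(2, 3, 3)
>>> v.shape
(3, 2, 3, 11)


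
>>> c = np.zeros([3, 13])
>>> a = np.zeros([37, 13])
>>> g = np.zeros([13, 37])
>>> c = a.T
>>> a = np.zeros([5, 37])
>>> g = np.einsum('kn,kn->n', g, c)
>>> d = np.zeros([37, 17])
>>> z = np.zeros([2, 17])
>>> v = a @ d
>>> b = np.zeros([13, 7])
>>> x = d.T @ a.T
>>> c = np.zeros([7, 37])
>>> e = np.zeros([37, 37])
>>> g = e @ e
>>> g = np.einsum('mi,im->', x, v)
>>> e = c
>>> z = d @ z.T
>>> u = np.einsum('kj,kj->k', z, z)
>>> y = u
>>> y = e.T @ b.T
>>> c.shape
(7, 37)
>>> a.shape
(5, 37)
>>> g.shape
()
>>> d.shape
(37, 17)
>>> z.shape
(37, 2)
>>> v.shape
(5, 17)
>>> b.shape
(13, 7)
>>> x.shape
(17, 5)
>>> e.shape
(7, 37)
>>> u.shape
(37,)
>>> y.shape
(37, 13)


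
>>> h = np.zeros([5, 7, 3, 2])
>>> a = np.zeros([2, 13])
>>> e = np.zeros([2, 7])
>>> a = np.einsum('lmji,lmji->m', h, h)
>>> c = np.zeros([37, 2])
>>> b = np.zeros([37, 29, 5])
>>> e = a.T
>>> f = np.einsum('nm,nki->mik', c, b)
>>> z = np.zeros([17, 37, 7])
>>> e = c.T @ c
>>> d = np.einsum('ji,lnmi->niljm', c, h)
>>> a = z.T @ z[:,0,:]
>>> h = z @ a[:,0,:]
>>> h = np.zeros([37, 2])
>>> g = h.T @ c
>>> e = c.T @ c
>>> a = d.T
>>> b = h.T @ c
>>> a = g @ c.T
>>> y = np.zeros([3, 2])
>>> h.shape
(37, 2)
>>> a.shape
(2, 37)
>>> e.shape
(2, 2)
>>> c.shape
(37, 2)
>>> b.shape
(2, 2)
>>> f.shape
(2, 5, 29)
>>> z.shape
(17, 37, 7)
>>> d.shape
(7, 2, 5, 37, 3)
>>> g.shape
(2, 2)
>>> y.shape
(3, 2)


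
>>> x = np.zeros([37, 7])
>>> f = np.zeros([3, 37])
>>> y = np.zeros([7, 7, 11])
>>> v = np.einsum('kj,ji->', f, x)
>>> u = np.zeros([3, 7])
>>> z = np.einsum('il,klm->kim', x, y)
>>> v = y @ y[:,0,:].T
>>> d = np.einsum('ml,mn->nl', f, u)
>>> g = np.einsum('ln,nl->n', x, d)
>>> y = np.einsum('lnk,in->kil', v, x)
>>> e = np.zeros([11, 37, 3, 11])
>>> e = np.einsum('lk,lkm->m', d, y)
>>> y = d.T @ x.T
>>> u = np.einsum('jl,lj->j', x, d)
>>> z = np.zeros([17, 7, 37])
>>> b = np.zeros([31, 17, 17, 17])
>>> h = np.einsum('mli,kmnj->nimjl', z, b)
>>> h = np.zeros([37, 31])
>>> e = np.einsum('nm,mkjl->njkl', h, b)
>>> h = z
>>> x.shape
(37, 7)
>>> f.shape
(3, 37)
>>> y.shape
(37, 37)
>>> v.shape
(7, 7, 7)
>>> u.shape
(37,)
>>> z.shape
(17, 7, 37)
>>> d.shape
(7, 37)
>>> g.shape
(7,)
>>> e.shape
(37, 17, 17, 17)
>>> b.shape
(31, 17, 17, 17)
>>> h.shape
(17, 7, 37)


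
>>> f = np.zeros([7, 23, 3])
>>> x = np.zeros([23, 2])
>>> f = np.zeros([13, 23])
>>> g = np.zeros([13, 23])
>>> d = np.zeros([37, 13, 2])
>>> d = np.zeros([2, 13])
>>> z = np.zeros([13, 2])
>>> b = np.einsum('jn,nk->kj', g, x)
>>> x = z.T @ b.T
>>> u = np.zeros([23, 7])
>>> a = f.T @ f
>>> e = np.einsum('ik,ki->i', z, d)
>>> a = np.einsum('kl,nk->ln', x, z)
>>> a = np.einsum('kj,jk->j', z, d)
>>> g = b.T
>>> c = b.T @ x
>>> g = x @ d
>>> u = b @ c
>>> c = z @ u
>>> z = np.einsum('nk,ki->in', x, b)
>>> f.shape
(13, 23)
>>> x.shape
(2, 2)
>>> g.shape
(2, 13)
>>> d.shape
(2, 13)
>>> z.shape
(13, 2)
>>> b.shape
(2, 13)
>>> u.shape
(2, 2)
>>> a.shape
(2,)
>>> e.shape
(13,)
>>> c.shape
(13, 2)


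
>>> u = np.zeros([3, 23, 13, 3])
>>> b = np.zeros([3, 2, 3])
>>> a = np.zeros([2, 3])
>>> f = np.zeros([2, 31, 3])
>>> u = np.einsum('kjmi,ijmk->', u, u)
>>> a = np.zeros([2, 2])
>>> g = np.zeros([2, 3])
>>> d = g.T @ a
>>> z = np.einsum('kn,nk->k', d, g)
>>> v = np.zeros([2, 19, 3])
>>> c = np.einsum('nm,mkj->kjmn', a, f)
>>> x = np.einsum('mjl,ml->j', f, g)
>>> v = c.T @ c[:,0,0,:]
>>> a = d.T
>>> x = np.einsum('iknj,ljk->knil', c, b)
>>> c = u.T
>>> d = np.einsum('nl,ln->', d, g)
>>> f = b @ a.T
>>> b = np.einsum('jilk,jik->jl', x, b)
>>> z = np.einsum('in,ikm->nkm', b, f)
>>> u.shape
()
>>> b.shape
(3, 31)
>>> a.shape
(2, 3)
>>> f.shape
(3, 2, 2)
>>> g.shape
(2, 3)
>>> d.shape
()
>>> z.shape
(31, 2, 2)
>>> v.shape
(2, 2, 3, 2)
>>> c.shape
()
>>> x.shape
(3, 2, 31, 3)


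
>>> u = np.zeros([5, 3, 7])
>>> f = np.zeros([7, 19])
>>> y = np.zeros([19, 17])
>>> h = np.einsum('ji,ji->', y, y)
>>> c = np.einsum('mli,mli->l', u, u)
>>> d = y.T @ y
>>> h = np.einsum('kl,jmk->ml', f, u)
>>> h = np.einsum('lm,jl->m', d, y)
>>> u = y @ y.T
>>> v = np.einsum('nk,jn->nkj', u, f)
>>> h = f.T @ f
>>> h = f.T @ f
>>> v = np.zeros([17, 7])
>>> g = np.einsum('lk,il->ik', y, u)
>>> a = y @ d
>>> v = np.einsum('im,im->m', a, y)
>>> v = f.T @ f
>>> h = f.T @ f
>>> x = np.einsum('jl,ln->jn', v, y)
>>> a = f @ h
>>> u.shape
(19, 19)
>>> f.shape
(7, 19)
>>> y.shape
(19, 17)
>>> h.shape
(19, 19)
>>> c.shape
(3,)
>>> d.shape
(17, 17)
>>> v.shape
(19, 19)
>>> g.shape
(19, 17)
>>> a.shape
(7, 19)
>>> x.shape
(19, 17)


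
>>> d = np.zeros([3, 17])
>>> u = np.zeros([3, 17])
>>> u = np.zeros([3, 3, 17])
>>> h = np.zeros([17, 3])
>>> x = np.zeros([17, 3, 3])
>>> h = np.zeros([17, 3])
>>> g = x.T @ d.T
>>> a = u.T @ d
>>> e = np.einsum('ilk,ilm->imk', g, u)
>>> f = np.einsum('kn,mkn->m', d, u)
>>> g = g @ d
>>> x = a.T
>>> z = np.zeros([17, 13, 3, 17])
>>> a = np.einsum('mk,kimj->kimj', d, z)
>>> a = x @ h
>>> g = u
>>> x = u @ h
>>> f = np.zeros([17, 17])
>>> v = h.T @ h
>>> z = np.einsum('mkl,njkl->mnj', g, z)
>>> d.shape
(3, 17)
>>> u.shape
(3, 3, 17)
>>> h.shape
(17, 3)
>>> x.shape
(3, 3, 3)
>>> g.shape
(3, 3, 17)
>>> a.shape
(17, 3, 3)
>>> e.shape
(3, 17, 3)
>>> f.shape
(17, 17)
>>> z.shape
(3, 17, 13)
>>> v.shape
(3, 3)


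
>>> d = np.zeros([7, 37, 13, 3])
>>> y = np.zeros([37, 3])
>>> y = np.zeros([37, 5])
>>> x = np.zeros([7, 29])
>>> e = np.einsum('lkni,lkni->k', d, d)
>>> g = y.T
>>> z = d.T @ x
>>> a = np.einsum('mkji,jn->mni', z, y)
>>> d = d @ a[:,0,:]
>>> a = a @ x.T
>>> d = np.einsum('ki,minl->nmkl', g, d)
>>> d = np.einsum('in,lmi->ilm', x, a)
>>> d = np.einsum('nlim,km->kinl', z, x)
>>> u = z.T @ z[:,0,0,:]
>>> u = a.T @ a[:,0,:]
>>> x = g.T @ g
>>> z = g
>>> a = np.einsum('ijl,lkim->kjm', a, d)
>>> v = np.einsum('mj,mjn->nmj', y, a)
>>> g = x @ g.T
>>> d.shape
(7, 37, 3, 13)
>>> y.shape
(37, 5)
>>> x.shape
(37, 37)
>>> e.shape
(37,)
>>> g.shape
(37, 5)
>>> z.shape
(5, 37)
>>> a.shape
(37, 5, 13)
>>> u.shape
(7, 5, 7)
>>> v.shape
(13, 37, 5)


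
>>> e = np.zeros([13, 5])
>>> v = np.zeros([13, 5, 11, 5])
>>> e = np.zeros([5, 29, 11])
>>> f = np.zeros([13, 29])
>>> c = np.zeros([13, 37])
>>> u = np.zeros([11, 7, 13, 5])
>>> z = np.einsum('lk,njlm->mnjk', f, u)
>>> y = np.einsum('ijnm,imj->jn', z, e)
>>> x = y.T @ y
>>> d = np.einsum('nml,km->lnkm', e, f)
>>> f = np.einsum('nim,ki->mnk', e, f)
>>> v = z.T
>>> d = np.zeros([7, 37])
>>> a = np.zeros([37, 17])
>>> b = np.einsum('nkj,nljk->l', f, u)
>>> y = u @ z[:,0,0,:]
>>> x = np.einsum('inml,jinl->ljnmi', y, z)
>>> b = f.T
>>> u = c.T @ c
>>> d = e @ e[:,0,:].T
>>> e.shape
(5, 29, 11)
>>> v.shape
(29, 7, 11, 5)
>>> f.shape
(11, 5, 13)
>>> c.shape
(13, 37)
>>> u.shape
(37, 37)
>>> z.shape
(5, 11, 7, 29)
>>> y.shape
(11, 7, 13, 29)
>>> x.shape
(29, 5, 7, 13, 11)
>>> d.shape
(5, 29, 5)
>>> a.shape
(37, 17)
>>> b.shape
(13, 5, 11)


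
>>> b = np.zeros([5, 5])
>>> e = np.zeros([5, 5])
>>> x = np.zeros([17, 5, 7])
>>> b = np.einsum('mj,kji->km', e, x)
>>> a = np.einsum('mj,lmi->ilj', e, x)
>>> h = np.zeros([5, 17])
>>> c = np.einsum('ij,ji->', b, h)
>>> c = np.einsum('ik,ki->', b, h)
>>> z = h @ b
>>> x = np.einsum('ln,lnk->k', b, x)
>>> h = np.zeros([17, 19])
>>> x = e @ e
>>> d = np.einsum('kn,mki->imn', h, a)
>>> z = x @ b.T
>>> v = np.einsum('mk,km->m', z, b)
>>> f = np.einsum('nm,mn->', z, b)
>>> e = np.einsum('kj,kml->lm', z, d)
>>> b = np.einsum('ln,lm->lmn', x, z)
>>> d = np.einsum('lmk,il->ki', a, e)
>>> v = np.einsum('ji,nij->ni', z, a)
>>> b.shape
(5, 17, 5)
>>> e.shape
(19, 7)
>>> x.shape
(5, 5)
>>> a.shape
(7, 17, 5)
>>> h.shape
(17, 19)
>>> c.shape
()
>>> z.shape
(5, 17)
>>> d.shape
(5, 19)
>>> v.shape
(7, 17)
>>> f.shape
()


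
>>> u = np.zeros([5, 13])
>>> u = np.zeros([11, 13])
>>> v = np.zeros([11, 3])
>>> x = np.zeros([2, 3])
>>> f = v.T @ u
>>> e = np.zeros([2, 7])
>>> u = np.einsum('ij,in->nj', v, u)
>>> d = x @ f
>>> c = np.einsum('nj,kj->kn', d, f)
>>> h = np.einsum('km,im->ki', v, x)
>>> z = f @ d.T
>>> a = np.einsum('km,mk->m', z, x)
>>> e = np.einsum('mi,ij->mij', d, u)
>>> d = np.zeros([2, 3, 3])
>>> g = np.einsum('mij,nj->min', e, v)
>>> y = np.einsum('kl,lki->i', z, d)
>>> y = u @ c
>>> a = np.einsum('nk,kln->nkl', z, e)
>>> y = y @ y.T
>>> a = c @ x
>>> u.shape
(13, 3)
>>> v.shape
(11, 3)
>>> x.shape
(2, 3)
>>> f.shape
(3, 13)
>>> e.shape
(2, 13, 3)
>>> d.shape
(2, 3, 3)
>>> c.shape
(3, 2)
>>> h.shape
(11, 2)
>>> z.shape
(3, 2)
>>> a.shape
(3, 3)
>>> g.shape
(2, 13, 11)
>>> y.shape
(13, 13)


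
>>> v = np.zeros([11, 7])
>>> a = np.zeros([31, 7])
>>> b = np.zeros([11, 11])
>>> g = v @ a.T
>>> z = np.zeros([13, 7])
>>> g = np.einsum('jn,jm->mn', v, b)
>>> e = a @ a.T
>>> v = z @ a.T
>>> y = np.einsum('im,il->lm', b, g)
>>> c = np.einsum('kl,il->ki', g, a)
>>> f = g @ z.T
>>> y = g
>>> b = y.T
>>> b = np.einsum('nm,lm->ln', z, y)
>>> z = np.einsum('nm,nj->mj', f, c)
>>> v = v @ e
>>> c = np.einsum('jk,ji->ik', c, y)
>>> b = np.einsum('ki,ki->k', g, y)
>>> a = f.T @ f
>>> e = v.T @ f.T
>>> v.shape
(13, 31)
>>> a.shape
(13, 13)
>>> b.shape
(11,)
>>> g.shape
(11, 7)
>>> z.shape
(13, 31)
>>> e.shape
(31, 11)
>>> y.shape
(11, 7)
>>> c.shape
(7, 31)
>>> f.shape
(11, 13)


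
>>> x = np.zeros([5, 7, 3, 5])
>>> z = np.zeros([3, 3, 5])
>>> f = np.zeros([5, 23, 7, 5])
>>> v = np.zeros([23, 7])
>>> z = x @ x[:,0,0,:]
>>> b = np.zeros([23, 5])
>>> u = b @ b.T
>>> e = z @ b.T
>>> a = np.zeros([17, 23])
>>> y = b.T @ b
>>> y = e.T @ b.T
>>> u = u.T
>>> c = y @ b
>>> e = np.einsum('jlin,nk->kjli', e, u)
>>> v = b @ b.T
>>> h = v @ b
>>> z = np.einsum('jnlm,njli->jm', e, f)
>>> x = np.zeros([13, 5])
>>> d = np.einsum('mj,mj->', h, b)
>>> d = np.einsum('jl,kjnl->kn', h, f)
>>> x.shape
(13, 5)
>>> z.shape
(23, 3)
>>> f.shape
(5, 23, 7, 5)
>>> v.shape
(23, 23)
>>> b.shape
(23, 5)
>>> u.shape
(23, 23)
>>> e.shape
(23, 5, 7, 3)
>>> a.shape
(17, 23)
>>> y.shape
(23, 3, 7, 23)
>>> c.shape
(23, 3, 7, 5)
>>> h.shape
(23, 5)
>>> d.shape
(5, 7)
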